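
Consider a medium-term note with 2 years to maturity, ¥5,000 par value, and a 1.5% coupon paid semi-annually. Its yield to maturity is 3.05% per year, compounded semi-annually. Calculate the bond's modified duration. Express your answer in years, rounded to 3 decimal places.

Periodic yield y = 0.01525. First find Macaulay duration:
  t   CF        PV=CF/(1+0.01525)^t    t·PV
  1        37.50        36.9367        36.9367
  2        37.50        36.3819        72.7638
  3        37.50        35.8354       107.5062
  4     5,037.50     4,741.5798    18,966.3193
  Σ                  4,850.7338    19,183.5260
P = 4,850.7338; Macaulay duration = 19,183.5260 / 4,850.7338 = 3.95477 half-year periods = 1.97738 years.
Modified duration = D_Mac / (1 + y) = 1.97738 / 1.01525 = 1.94768 years.

1.948 years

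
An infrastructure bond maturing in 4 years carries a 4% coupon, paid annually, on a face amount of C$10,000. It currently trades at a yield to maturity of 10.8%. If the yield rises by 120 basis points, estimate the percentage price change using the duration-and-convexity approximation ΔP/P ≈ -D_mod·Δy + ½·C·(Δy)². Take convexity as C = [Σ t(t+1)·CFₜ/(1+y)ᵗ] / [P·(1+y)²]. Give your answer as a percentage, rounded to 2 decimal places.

-3.95%

With y = 0.108:
  t   CF        PV=CF/(1+0.108)^t    t·PV        t(t+1)·PV
  1       400.00       361.0108       361.0108         722.0217
  2       400.00       325.8220       651.6441       1,954.9323
  3       400.00       294.0632       882.1897       3,528.7587
  4    10,400.00     6,900.4005    27,601.6020     138,008.0099
  Σ                  7,881.2966    29,496.4466     144,213.7225
P = 7,881.2966; D_Mac = 3.74259 yrs; D_mod = 3.37779 yrs; C = 14.90491.
Duration effect: -3.37779 × (+0.012) = -0.040533
Convexity effect: 0.5 × 14.90491 × (0.012)² = +0.0010732
ΔP/P ≈ -0.040533 + 0.0010732 = -0.039460 = -3.9460%.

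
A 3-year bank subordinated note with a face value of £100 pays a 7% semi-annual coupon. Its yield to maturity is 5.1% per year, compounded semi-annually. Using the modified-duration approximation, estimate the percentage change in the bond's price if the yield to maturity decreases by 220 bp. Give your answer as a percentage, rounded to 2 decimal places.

Periodic yield y = 0.0255. Modified duration first:
  t   CF        PV=CF/(1+0.0255)^t    t·PV
  1         3.50         3.4130         3.4130
  2         3.50         3.3281         6.6562
  3         3.50         3.2453         9.7360
  4         3.50         3.1646        12.6586
  5         3.50         3.0860        15.4298
  6       103.50        88.9870       533.9217
  Σ                    105.2240       581.8153
P = 105.2240; D_Mac = 5.52930 half-year periods = 2.76465 yrs; D_mod = 2.76465/(1+0.0255) = 2.69591 yrs.
ΔP/P ≈ -D_mod · Δy = -2.69591 × (-0.022) = +0.059310 = +5.9310%.

+5.93%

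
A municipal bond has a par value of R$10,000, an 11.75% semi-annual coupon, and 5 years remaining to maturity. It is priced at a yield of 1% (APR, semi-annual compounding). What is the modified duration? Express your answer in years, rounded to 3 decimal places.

4.127 years

Periodic yield y = 0.005. First find Macaulay duration:
  t   CF        PV=CF/(1+0.005)^t    t·PV
  1       587.50       584.5771       584.5771
  2       587.50       581.6688     1,163.3375
  3       587.50       578.7749     1,736.3247
  4       587.50       575.8954     2,303.5817
  5       587.50       573.0303     2,865.1513
  6       587.50       570.1794     3,421.0762
  7       587.50       567.3427     3,971.3986
  8       587.50       564.5201     4,516.1605
  9       587.50       561.7115     5,055.4035
  10   10,587.50    10,072.3963   100,723.9632
  Σ                 15,230.0964   126,340.9744
P = 15,230.0964; Macaulay duration = 126,340.9744 / 15,230.0964 = 8.29548 half-year periods = 4.14774 years.
Modified duration = D_Mac / (1 + y) = 4.14774 / 1.005 = 4.12710 years.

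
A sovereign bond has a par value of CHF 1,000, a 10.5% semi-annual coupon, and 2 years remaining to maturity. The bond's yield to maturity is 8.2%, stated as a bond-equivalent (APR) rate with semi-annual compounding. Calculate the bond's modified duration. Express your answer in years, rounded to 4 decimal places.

1.7853 years

Periodic yield y = 0.041. First find Macaulay duration:
  t   CF        PV=CF/(1+0.041)^t    t·PV
  1        52.50        50.4323        50.4323
  2        52.50        48.4460        96.8920
  3        52.50        46.5379       139.6138
  4     1,052.50       896.2294     3,584.9176
  Σ                  1,041.6456     3,871.8557
P = 1,041.6456; Macaulay duration = 3,871.8557 / 1,041.6456 = 3.71706 half-year periods = 1.85853 years.
Modified duration = D_Mac / (1 + y) = 1.85853 / 1.041 = 1.78533 years.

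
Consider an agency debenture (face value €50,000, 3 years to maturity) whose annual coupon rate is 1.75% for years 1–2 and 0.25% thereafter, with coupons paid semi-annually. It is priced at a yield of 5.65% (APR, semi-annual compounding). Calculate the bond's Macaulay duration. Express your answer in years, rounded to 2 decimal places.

Periodic yield y = 0.02825. Discount each cash flow and weight by its period:
  t   CF        PV=CF/(1+0.02825)^t    t·PV
  1       437.50       425.4802       425.4802
  2       437.50       413.7906       827.5812
  3       437.50       402.4222     1,207.2665
  4       437.50       391.3661     1,565.4643
  5        62.50        54.3734       271.8670
  6    50,062.50    42,356.5154   254,139.0925
  Σ                 44,043.9478   258,436.7517
Price P = Σ PV = 44,043.9478.
Macaulay duration = Σ(t·PV) / P = 258,436.7517 / 44,043.9478 = 5.86770 half-year periods.
In years: 5.86770 / 2 = 2.93385 years.

2.93 years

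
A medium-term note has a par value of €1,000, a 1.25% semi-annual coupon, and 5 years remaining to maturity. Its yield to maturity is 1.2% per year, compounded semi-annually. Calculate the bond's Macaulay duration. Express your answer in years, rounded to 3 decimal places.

4.863 years

Periodic yield y = 0.006. Discount each cash flow and weight by its period:
  t   CF        PV=CF/(1+0.006)^t    t·PV
  1         6.25         6.2127         6.2127
  2         6.25         6.1757        12.3513
  3         6.25         6.1388        18.4165
  4         6.25         6.1022        24.4089
  5         6.25         6.0658        30.3291
  6         6.25         6.0297        36.1779
  7         6.25         5.9937        41.9558
  8         6.25         5.9579        47.6635
  9         6.25         5.9224        53.3017
  10    1,006.25       947.8205     9,478.2047
  Σ                  1,002.4194     9,749.0223
Price P = Σ PV = 1,002.4194.
Macaulay duration = Σ(t·PV) / P = 9,749.0223 / 1,002.4194 = 9.72549 half-year periods.
In years: 9.72549 / 2 = 4.86275 years.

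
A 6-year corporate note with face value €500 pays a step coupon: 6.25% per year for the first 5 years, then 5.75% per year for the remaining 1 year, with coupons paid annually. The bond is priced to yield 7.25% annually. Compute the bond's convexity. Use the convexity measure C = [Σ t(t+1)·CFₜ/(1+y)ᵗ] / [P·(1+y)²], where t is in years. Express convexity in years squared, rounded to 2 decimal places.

29.76

With y = 0.0725:
  t   CF        PV=CF/(1+0.0725)^t    t·PV        t(t+1)·PV
  1        31.25        29.1375        29.1375          58.2751
  2        31.25        27.1679        54.3357         163.0072
  3        31.25        25.3313        75.9940         303.9760
  4        31.25        23.6190        94.4759         472.3793
  5        31.25        22.0223       110.1117         660.6703
  6       528.75       347.4294     2,084.5764      14,592.0351
  Σ                    474.7074     2,448.6313      16,250.3429
P = 474.7074.
Convexity = Σ t(t+1)·PV / [P·(1+y)²] = 16,250.3429 / (474.7074 × 1.150256) = 29.76061.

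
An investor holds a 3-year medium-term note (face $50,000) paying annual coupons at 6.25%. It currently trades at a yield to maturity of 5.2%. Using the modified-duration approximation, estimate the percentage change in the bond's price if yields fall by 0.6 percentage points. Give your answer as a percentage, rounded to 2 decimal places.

Periodic yield y = 0.052. Modified duration first:
  t   CF        PV=CF/(1+0.052)^t    t·PV
  1     3,125.00     2,970.5323     2,970.5323
  2     3,125.00     2,823.6999     5,647.3998
  3    53,125.00    45,630.1318   136,890.3955
  Σ                 51,424.3641   145,508.3277
P = 51,424.3641; D_Mac = 2.82956 yrs; D_mod = 2.82956/(1+0.052) = 2.68970 yrs.
ΔP/P ≈ -D_mod · Δy = -2.68970 × (-0.006) = +0.016138 = +1.6138%.

+1.61%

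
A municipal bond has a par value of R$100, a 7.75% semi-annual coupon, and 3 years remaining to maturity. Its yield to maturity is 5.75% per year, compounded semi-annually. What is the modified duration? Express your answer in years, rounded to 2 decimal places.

2.67 years

Periodic yield y = 0.02875. First find Macaulay duration:
  t   CF        PV=CF/(1+0.02875)^t    t·PV
  1        3.875         3.7667         3.7667
  2        3.875         3.6614         7.3229
  3        3.875         3.5591        10.6773
  4        3.875         3.4597        13.8386
  5        3.875         3.3630        16.8148
  6      103.875        87.6298       525.7790
  Σ                    105.4397       578.1993
P = 105.4397; Macaulay duration = 578.1993 / 105.4397 = 5.48370 half-year periods = 2.74185 years.
Modified duration = D_Mac / (1 + y) = 2.74185 / 1.02875 = 2.66522 years.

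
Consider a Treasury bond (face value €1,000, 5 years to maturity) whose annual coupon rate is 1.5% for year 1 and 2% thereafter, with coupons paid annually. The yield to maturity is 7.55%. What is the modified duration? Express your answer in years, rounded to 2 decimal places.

Periodic yield y = 0.0755. First find Macaulay duration:
  t   CF        PV=CF/(1+0.0755)^t    t·PV
  1        15.00        13.9470        13.9470
  2        20.00        17.2906        34.5811
  3        20.00        16.0768        48.2303
  4        20.00        14.9482        59.7927
  5     1,020.00       708.8398     3,544.1990
  Σ                    771.1023     3,700.7502
P = 771.1023; Macaulay duration = 3,700.7502 / 771.1023 = 4.79930 years.
Modified duration = D_Mac / (1 + y) = 4.79930 / 1.0755 = 4.46239 years.

4.46 years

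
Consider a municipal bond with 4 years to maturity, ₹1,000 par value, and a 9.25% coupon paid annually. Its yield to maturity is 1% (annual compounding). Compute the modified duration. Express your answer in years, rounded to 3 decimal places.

3.552 years

Periodic yield y = 0.01. First find Macaulay duration:
  t   CF        PV=CF/(1+0.01)^t    t·PV
  1        92.50        91.5842        91.5842
  2        92.50        90.6774       181.3548
  3        92.50        89.7796       269.3388
  4     1,092.50     1,049.8710     4,199.4841
  Σ                  1,321.9122     4,741.7618
P = 1,321.9122; Macaulay duration = 4,741.7618 / 1,321.9122 = 3.58705 years.
Modified duration = D_Mac / (1 + y) = 3.58705 / 1.01 = 3.55153 years.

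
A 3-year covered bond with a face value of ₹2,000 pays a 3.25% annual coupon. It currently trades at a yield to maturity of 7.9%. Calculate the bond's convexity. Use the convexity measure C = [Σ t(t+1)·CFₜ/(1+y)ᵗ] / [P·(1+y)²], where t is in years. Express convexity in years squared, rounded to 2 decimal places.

9.85

With y = 0.079:
  t   CF        PV=CF/(1+0.079)^t    t·PV        t(t+1)·PV
  1        65.00        60.2410        60.2410         120.4819
  2        65.00        55.8304       111.6607         334.9822
  3     2,065.00     1,643.8255     4,931.4766      19,725.9064
  Σ                  1,759.8969     5,103.3783      20,181.3705
P = 1,759.8969.
Convexity = Σ t(t+1)·PV / [P·(1+y)²] = 20,181.3705 / (1,759.8969 × 1.164241) = 9.84964.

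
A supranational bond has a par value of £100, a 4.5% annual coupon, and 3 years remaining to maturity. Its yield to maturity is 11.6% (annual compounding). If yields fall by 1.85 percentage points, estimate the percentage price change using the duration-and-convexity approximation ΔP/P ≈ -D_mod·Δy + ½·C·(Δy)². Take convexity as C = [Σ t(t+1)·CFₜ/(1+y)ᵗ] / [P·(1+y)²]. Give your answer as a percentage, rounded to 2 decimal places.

With y = 0.116:
  t   CF        PV=CF/(1+0.116)^t    t·PV        t(t+1)·PV
  1         4.50         4.0323         4.0323           8.0645
  2         4.50         3.6131         7.2263          21.6788
  3       104.50        75.1837       225.5511         902.2044
  Σ                     82.8291       236.8096         931.9477
P = 82.8291; D_Mac = 2.85902 yrs; D_mod = 2.56184 yrs; C = 9.03400.
Duration effect: -2.56184 × (-0.0185) = +0.047394
Convexity effect: 0.5 × 9.03400 × (-0.0185)² = +0.0015459
ΔP/P ≈ +0.047394 + 0.0015459 = +0.048940 = +4.8940%.

+4.89%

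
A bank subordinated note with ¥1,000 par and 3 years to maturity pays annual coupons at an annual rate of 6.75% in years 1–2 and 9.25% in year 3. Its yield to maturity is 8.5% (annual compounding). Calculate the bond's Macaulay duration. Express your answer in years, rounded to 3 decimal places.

Periodic yield y = 0.085. Discount each cash flow and weight by its year:
  t   CF        PV=CF/(1+0.085)^t    t·PV
  1        67.50        62.2120        62.2120
  2        67.50        57.3382       114.6765
  3     1,092.50       855.3271     2,565.9813
  Σ                    974.8773     2,742.8697
Price P = Σ PV = 974.8773.
Macaulay duration = Σ(t·PV) / P = 2,742.8697 / 974.8773 = 2.81355 years.

2.814 years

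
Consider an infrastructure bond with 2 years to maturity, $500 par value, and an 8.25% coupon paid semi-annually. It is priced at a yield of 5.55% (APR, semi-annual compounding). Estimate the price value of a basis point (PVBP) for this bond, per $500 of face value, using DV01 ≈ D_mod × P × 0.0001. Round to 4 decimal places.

Periodic yield y = 0.02775.
  t   CF        PV=CF/(1+0.02775)^t    t·PV
  1       20.625        20.0681        20.0681
  2       20.625        19.5263        39.0525
  3       20.625        18.9990        56.9971
  4      520.625       466.6326     1,866.5304
  Σ                    525.2260     1,982.6481
P = 525.2260; D_Mac = 3.77485 half-year periods = 1.88742 yrs; D_mod = 1.83646 yrs.
DV01 ≈ 1.83646 × 525.2260 × 0.0001 = 0.096456.

$0.0965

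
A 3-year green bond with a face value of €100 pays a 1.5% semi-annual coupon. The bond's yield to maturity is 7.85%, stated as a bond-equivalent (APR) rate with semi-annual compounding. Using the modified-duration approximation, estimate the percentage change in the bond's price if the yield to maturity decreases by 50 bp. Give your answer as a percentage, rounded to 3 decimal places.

+1.414%

Periodic yield y = 0.03925. Modified duration first:
  t   CF        PV=CF/(1+0.03925)^t    t·PV
  1         0.75         0.7217         0.7217
  2         0.75         0.6944         1.3888
  3         0.75         0.6682         2.0046
  4         0.75         0.6430         2.5718
  5         0.75         0.6187         3.0934
  6       100.75        79.9696       479.8175
  Σ                     83.3155       489.5978
P = 83.3155; D_Mac = 5.87643 half-year periods = 2.93822 yrs; D_mod = 2.93822/(1+0.03925) = 2.82725 yrs.
ΔP/P ≈ -D_mod · Δy = -2.82725 × (-0.005) = +0.014136 = +1.4136%.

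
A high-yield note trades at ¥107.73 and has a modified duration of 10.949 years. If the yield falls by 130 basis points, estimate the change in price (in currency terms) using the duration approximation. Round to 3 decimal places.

Duration approximation: ΔP/P ≈ -D_mod · Δy = -10.949 × (-0.013) = +0.142337.
ΔP ≈ 107.73 × (+0.142337) = +15.33396501.

+¥15.334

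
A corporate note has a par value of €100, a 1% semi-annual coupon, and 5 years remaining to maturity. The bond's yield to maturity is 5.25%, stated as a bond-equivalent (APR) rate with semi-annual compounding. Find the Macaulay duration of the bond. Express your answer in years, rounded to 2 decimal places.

4.87 years

Periodic yield y = 0.02625. Discount each cash flow and weight by its period:
  t   CF        PV=CF/(1+0.02625)^t    t·PV
  1         0.50         0.4872         0.4872
  2         0.50         0.4747         0.9495
  3         0.50         0.4626         1.3878
  4         0.50         0.4508         1.8031
  5         0.50         0.4392         2.1962
  6         0.50         0.4280         2.5680
  7         0.50         0.4171         2.9194
  8         0.50         0.4064         3.2511
  9         0.50         0.3960         3.5640
  10      100.50        77.5594       775.5939
  Σ                     81.5214       794.7202
Price P = Σ PV = 81.5214.
Macaulay duration = Σ(t·PV) / P = 794.7202 / 81.5214 = 9.74861 half-year periods.
In years: 9.74861 / 2 = 4.87430 years.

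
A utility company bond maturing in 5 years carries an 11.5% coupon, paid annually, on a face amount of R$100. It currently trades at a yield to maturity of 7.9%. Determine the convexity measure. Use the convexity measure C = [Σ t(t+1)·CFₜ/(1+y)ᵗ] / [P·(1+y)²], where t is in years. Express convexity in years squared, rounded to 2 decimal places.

19.87

With y = 0.079:
  t   CF        PV=CF/(1+0.079)^t    t·PV        t(t+1)·PV
  1        11.50        10.6580        10.6580          21.3160
  2        11.50         9.8777        19.7554          59.2661
  3        11.50         9.1545        27.4634         109.8537
  4        11.50         8.4842        33.9369         169.6845
  5       111.50        76.2373       381.1866       2,287.1197
  Σ                    114.4117       473.0003       2,647.2400
P = 114.4117.
Convexity = Σ t(t+1)·PV / [P·(1+y)²] = 2,647.2400 / (114.4117 × 1.164241) = 19.87375.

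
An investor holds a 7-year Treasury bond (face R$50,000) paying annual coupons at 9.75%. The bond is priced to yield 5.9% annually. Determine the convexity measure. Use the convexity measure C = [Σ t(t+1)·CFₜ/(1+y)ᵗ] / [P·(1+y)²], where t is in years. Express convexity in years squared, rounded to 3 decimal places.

With y = 0.059:
  t   CF        PV=CF/(1+0.059)^t    t·PV        t(t+1)·PV
  1     4,875.00     4,603.3994     4,603.3994       9,206.7989
  2     4,875.00     4,346.9305     8,693.8611      26,081.5832
  3     4,875.00     4,104.7503    12,314.2508      49,257.0032
  4     4,875.00     3,876.0626    15,504.2503      77,521.2515
  5     4,875.00     3,660.1157    18,300.5787     109,803.4724
  6     4,875.00     3,456.1999    20,737.1997     145,160.3978
  7    54,875.00    36,736.9259   257,158.4814   2,057,267.8515
  Σ                 60,784.3844   337,312.0214   2,474,298.3584
P = 60,784.3844.
Convexity = Σ t(t+1)·PV / [P·(1+y)²] = 2,474,298.3584 / (60,784.3844 × 1.121481) = 36.29678.

36.297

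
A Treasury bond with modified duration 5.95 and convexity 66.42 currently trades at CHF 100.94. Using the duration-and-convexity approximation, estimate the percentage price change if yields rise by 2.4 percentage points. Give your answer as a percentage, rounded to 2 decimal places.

-12.37%

Duration effect: -D_mod·Δy = -5.95 × (+0.024) = -0.142800
Convexity effect: ½·C·(Δy)² = 0.5 × 66.42 × (0.024)² = +0.01912896
ΔP/P ≈ -0.142800 + 0.01912896 = -0.12367104
= -12.367104%.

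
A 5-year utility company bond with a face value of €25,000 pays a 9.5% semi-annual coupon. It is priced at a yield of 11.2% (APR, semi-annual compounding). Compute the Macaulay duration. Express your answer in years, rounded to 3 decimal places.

4.059 years

Periodic yield y = 0.056. Discount each cash flow and weight by its period:
  t   CF        PV=CF/(1+0.056)^t    t·PV
  1     1,187.50     1,124.5265     1,124.5265
  2     1,187.50     1,064.8925     2,129.7851
  3     1,187.50     1,008.4210     3,025.2629
  4     1,187.50       954.9441     3,819.7764
  5     1,187.50       904.3031     4,521.5156
  6     1,187.50       856.3476     5,138.0859
  7     1,187.50       810.9353     5,676.5469
  8     1,187.50       767.9311     6,143.4490
  9     1,187.50       727.2075     6,544.8676
  10   26,187.50    15,186.4008   151,864.0083
  Σ                 23,405.9096   189,987.8241
Price P = Σ PV = 23,405.9096.
Macaulay duration = Σ(t·PV) / P = 189,987.8241 / 23,405.9096 = 8.11709 half-year periods.
In years: 8.11709 / 2 = 4.05854 years.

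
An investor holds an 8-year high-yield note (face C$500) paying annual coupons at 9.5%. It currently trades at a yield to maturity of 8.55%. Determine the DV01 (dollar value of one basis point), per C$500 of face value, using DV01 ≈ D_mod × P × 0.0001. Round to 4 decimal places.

Periodic yield y = 0.0855.
  t   CF        PV=CF/(1+0.0855)^t    t·PV
  1        47.50        43.7586        43.7586
  2        47.50        40.3120        80.6239
  3        47.50        37.1368       111.4103
  4        47.50        34.2117       136.8467
  5        47.50        31.5170       157.5849
  6        47.50        29.0345       174.2071
  7        47.50        26.7476       187.2332
  8       547.50       284.0178     2,272.1421
  Σ                    526.7359     3,163.8068
P = 526.7359; D_Mac = 6.00644 yrs; D_mod = 5.53334 yrs.
DV01 ≈ 5.53334 × 526.7359 × 0.0001 = 0.291461.

C$0.2915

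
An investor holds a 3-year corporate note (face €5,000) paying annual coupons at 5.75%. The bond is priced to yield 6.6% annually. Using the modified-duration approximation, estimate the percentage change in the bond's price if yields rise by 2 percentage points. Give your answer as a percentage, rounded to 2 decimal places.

Periodic yield y = 0.066. Modified duration first:
  t   CF        PV=CF/(1+0.066)^t    t·PV
  1       287.50       269.6998       269.6998
  2       287.50       253.0017       506.0034
  3     5,287.50     4,364.9449    13,094.8347
  Σ                  4,887.6464    13,870.5379
P = 4,887.6464; D_Mac = 2.83788 yrs; D_mod = 2.83788/(1+0.066) = 2.66217 yrs.
ΔP/P ≈ -D_mod · Δy = -2.66217 × (+0.02) = -0.053243 = -5.3243%.

-5.32%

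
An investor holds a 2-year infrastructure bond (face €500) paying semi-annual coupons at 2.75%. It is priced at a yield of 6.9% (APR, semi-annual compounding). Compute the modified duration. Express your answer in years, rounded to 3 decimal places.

1.892 years

Periodic yield y = 0.0345. First find Macaulay duration:
  t   CF        PV=CF/(1+0.0345)^t    t·PV
  1        6.875         6.6457         6.6457
  2        6.875         6.4241        12.8482
  3        6.875         6.2099        18.6296
  4      506.875       442.5669     1,770.2674
  Σ                    461.8465     1,808.3909
P = 461.8465; Macaulay duration = 1,808.3909 / 461.8465 = 3.91557 half-year periods = 1.95778 years.
Modified duration = D_Mac / (1 + y) = 1.95778 / 1.0345 = 1.89249 years.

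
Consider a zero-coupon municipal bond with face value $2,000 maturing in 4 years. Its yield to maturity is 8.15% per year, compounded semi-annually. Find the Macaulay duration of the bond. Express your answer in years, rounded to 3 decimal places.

4.000 years

A zero-coupon bond has a single cash flow at maturity, so its Macaulay duration equals its maturity: 4 years.
(Equivalently: 8 semi-annual periods ÷ 2 = 4 years.)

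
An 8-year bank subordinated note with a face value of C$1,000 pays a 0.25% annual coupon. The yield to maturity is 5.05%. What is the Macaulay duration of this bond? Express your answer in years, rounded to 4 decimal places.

7.9122 years

Periodic yield y = 0.0505. Discount each cash flow and weight by its year:
  t   CF        PV=CF/(1+0.0505)^t    t·PV
  1         2.50         2.3798         2.3798
  2         2.50         2.2654         4.5308
  3         2.50         2.1565         6.4695
  4         2.50         2.0528         8.2114
  5         2.50         1.9542         9.7708
  6         2.50         1.8602        11.1613
  7         2.50         1.7708        12.3955
  8     1,002.50       675.9521     5,407.6169
  Σ                    690.3919     5,462.5361
Price P = Σ PV = 690.3919.
Macaulay duration = Σ(t·PV) / P = 5,462.5361 / 690.3919 = 7.91223 years.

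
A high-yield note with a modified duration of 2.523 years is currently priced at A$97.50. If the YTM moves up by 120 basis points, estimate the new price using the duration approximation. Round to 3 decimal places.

Duration approximation: ΔP/P ≈ -D_mod · Δy = -2.523 × (+0.012) = -0.030276.
New price ≈ 97.50 × (1 - 0.030276) = 94.54809.

A$94.548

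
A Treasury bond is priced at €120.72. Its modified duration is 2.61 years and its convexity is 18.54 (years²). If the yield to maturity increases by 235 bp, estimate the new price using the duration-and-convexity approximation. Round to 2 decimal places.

€113.93

Duration effect: -D_mod·Δy = -2.61 × (+0.0235) = -0.061335
Convexity effect: ½·C·(Δy)² = 0.5 × 18.54 × (0.0235)² = +0.0051193575
ΔP/P ≈ -0.061335 + 0.0051193575 = -0.0562156425
New price ≈ 120.72 × (1 - 0.0562156425) = 113.9336476374.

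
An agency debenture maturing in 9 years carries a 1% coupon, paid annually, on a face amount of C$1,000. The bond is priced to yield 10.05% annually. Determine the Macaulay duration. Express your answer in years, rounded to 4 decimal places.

Periodic yield y = 0.1005. Discount each cash flow and weight by its year:
  t   CF        PV=CF/(1+0.1005)^t    t·PV
  1        10.00         9.0868         9.0868
  2        10.00         8.2570        16.5139
  3        10.00         7.5029        22.5087
  4        10.00         6.8177        27.2709
  5        10.00         6.1951        30.9756
  6        10.00         5.6294        33.7762
  7        10.00         5.1153        35.8070
  8        10.00         4.6481        37.1852
  9     1,010.00       426.5903     3,839.3125
  Σ                    479.8426     4,052.4368
Price P = Σ PV = 479.8426.
Macaulay duration = Σ(t·PV) / P = 4,052.4368 / 479.8426 = 8.44535 years.

8.4453 years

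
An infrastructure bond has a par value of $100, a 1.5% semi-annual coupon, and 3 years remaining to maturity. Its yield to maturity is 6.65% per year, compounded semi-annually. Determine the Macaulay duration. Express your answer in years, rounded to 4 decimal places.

2.9395 years

Periodic yield y = 0.03325. Discount each cash flow and weight by its period:
  t   CF        PV=CF/(1+0.03325)^t    t·PV
  1         0.75         0.7259         0.7259
  2         0.75         0.7025         1.4050
  3         0.75         0.6799         2.0397
  4         0.75         0.6580         2.6321
  5         0.75         0.6368         3.1842
  6       100.75        82.7966       496.7797
  Σ                     86.1998       506.7666
Price P = Σ PV = 86.1998.
Macaulay duration = Σ(t·PV) / P = 506.7666 / 86.1998 = 5.87898 half-year periods.
In years: 5.87898 / 2 = 2.93949 years.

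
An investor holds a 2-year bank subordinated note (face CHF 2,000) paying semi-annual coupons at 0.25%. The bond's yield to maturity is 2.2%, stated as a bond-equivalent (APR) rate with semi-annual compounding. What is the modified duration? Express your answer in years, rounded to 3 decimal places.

1.974 years

Periodic yield y = 0.011. First find Macaulay duration:
  t   CF        PV=CF/(1+0.011)^t    t·PV
  1         2.50         2.4728         2.4728
  2         2.50         2.4459         4.8918
  3         2.50         2.4193         7.2578
  4     2,002.50     1,916.7607     7,667.0429
  Σ                  1,924.0987     7,681.6653
P = 1,924.0987; Macaulay duration = 7,681.6653 / 1,924.0987 = 3.99234 half-year periods = 1.99617 years.
Modified duration = D_Mac / (1 + y) = 1.99617 / 1.011 = 1.97445 years.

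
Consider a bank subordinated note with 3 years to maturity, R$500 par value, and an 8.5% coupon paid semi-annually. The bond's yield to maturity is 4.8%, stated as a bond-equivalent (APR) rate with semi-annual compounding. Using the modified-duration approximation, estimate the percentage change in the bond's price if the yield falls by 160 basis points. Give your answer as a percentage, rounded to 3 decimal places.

+4.260%

Periodic yield y = 0.024. Modified duration first:
  t   CF        PV=CF/(1+0.024)^t    t·PV
  1        21.25        20.7520        20.7520
  2        21.25        20.2656        40.5312
  3        21.25        19.7906        59.3718
  4        21.25        19.3268        77.3070
  5        21.25        18.8738        94.3690
  6       521.25       452.1123     2,712.6738
  Σ                    551.1210     3,005.0048
P = 551.1210; D_Mac = 5.45253 half-year periods = 2.72627 yrs; D_mod = 2.72627/(1+0.024) = 2.66237 yrs.
ΔP/P ≈ -D_mod · Δy = -2.66237 × (-0.016) = +0.042598 = +4.2598%.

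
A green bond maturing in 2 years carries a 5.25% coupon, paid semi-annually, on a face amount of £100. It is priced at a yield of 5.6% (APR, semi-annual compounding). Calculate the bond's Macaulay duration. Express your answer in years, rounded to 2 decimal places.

Periodic yield y = 0.028. Discount each cash flow and weight by its period:
  t   CF        PV=CF/(1+0.028)^t    t·PV
  1        2.625         2.5535         2.5535
  2        2.625         2.4840         4.9679
  3        2.625         2.4163         7.2489
  4      102.625        91.8926       367.5705
  Σ                     99.3464       382.3408
Price P = Σ PV = 99.3464.
Macaulay duration = Σ(t·PV) / P = 382.3408 / 99.3464 = 3.84856 half-year periods.
In years: 3.84856 / 2 = 1.92428 years.

1.92 years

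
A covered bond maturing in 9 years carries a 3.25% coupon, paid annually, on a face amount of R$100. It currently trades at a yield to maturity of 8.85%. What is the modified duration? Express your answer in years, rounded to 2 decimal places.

7.03 years

Periodic yield y = 0.0885. First find Macaulay duration:
  t   CF        PV=CF/(1+0.0885)^t    t·PV
  1         3.25         2.9858         2.9858
  2         3.25         2.7430         5.4860
  3         3.25         2.5200         7.5600
  4         3.25         2.3151         9.2604
  5         3.25         2.1269        10.6344
  6         3.25         1.9539        11.7237
  7         3.25         1.7951        12.5656
  8         3.25         1.6491        13.1931
  9       103.25        48.1320       433.1883
  Σ                     66.2209       506.5971
P = 66.2209; Macaulay duration = 506.5971 / 66.2209 = 7.65011 years.
Modified duration = D_Mac / (1 + y) = 7.65011 / 1.0885 = 7.02812 years.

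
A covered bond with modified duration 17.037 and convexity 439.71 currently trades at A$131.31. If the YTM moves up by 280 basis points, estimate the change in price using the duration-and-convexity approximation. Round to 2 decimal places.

-A$40.01

Duration effect: -D_mod·Δy = -17.037 × (+0.028) = -0.477036
Convexity effect: ½·C·(Δy)² = 0.5 × 439.71 × (0.028)² = +0.17236632
ΔP/P ≈ -0.477036 + 0.17236632 = -0.30466968
ΔP ≈ 131.31 × (-0.30466968) = -40.0061756808.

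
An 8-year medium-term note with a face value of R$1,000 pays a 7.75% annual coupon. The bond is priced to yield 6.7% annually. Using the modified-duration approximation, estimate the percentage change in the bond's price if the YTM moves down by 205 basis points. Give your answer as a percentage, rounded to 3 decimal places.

Periodic yield y = 0.067. Modified duration first:
  t   CF        PV=CF/(1+0.067)^t    t·PV
  1        77.50        72.6336        72.6336
  2        77.50        68.0727       136.1454
  3        77.50        63.7982       191.3946
  4        77.50        59.7921       239.1685
  5        77.50        56.0376       280.1881
  6        77.50        52.5188       315.1131
  7        77.50        49.2210       344.5473
  8     1,077.50       641.3601     5,130.8806
  Σ                  1,063.4341     6,710.0711
P = 1,063.4341; D_Mac = 6.30981 yrs; D_mod = 6.30981/(1+0.067) = 5.91360 yrs.
ΔP/P ≈ -D_mod · Δy = -5.91360 × (-0.0205) = +0.121229 = +12.1229%.

+12.123%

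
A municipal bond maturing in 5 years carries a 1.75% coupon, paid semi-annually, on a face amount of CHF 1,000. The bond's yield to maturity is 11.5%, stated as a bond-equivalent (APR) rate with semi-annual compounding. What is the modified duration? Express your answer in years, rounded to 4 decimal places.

Periodic yield y = 0.0575. First find Macaulay duration:
  t   CF        PV=CF/(1+0.0575)^t    t·PV
  1         8.75         8.2742         8.2742
  2         8.75         7.8243        15.6487
  3         8.75         7.3989        22.1967
  4         8.75         6.9966        27.9864
  5         8.75         6.6162        33.0808
  6         8.75         6.2564        37.5385
  7         8.75         5.9162        41.4136
  8         8.75         5.5945        44.7564
  9         8.75         5.2904        47.6132
  10    1,008.75       576.7396     5,767.3962
  Σ                    636.9074     6,045.9047
P = 636.9074; Macaulay duration = 6,045.9047 / 636.9074 = 9.49260 half-year periods = 4.74630 years.
Modified duration = D_Mac / (1 + y) = 4.74630 / 1.0575 = 4.48823 years.

4.4882 years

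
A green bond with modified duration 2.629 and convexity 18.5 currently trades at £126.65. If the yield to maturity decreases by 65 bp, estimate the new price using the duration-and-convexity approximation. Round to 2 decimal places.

Duration effect: -D_mod·Δy = -2.629 × (-0.0065) = +0.0170885
Convexity effect: ½·C·(Δy)² = 0.5 × 18.5 × (-0.0065)² = +0.0003908125
ΔP/P ≈ +0.0170885 + 0.0003908125 = +0.0174793125
New price ≈ 126.65 × (1 + 0.0174793125) = 128.863754928125.

£128.86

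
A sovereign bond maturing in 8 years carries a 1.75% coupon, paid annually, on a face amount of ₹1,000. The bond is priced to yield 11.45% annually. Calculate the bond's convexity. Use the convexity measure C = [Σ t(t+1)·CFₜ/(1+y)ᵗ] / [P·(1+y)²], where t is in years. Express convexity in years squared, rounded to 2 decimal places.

51.30

With y = 0.1145:
  t   CF        PV=CF/(1+0.1145)^t    t·PV        t(t+1)·PV
  1        17.50        15.7021        15.7021          31.4042
  2        17.50        14.0889        28.1779          84.5336
  3        17.50        12.6415        37.9244         151.6977
  4        17.50        11.3427        45.3709         226.8547
  5        17.50        10.1774        50.8871         305.3226
  6        17.50         9.1318        54.7910         383.5367
  7        17.50         8.1937        57.3556         458.8445
  8     1,017.50       427.4584     3,419.6670      30,777.0033
  Σ                    508.7365     3,709.8760      32,419.1973
P = 508.7365.
Convexity = Σ t(t+1)·PV / [P·(1+y)²] = 32,419.1973 / (508.7365 × 1.242110) = 51.30376.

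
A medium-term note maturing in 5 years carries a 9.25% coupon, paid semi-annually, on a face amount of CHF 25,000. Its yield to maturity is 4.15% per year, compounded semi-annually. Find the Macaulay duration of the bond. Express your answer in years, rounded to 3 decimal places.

Periodic yield y = 0.02075. Discount each cash flow and weight by its period:
  t   CF        PV=CF/(1+0.02075)^t    t·PV
  1     1,156.25     1,132.7455     1,132.7455
  2     1,156.25     1,109.7189     2,219.4377
  3     1,156.25     1,087.1603     3,261.4809
  4     1,156.25     1,065.0603     4,260.2411
  5     1,156.25     1,043.4095     5,217.0477
  6     1,156.25     1,022.1989     6,133.1935
  7     1,156.25     1,001.4195     7,009.9362
  8     1,156.25       981.0624     7,848.4993
  9     1,156.25       961.1192     8,650.0727
  10   26,156.25    21,300.0976   213,000.9761
  Σ                 30,703.9921   258,733.6308
Price P = Σ PV = 30,703.9921.
Macaulay duration = Σ(t·PV) / P = 258,733.6308 / 30,703.9921 = 8.42671 half-year periods.
In years: 8.42671 / 2 = 4.21335 years.

4.213 years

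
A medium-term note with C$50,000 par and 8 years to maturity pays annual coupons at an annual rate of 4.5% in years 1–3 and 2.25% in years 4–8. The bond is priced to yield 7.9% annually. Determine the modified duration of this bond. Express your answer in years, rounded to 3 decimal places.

Periodic yield y = 0.079. First find Macaulay duration:
  t   CF        PV=CF/(1+0.079)^t    t·PV
  1     2,250.00     2,085.2641     2,085.2641
  2     2,250.00     1,932.5896     3,865.1791
  3     2,250.00     1,791.0932     5,373.2796
  4     1,125.00       829.9783     3,319.9132
  5     1,125.00       769.2107     3,846.0533
  6     1,125.00       712.8922     4,277.3531
  7     1,125.00       660.6971     4,624.8798
  8    51,125.00    27,826.7037   222,613.6295
  Σ                 36,608.4289   250,005.5519
P = 36,608.4289; Macaulay duration = 250,005.5519 / 36,608.4289 = 6.82918 years.
Modified duration = D_Mac / (1 + y) = 6.82918 / 1.079 = 6.32918 years.

6.329 years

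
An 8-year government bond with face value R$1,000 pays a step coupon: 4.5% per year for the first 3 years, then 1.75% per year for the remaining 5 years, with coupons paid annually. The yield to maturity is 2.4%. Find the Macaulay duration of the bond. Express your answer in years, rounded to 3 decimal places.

Periodic yield y = 0.024. Discount each cash flow and weight by its year:
  t   CF        PV=CF/(1+0.024)^t    t·PV
  1        45.00        43.9453        43.9453
  2        45.00        42.9153        85.8307
  3        45.00        41.9095       125.7285
  4        17.50        15.9162        63.6646
  5        17.50        15.5431        77.7156
  6        17.50        15.1788        91.0730
  7        17.50        14.8231       103.7615
  8     1,017.50       841.6563     6,733.2502
  Σ                  1,031.8876     7,324.9695
Price P = Σ PV = 1,031.8876.
Macaulay duration = Σ(t·PV) / P = 7,324.9695 / 1,031.8876 = 7.09861 years.

7.099 years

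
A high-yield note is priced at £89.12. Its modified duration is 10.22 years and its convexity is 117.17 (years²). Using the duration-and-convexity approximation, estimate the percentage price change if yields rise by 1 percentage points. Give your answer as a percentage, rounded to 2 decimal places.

-9.63%

Duration effect: -D_mod·Δy = -10.22 × (+0.01) = -0.102200
Convexity effect: ½·C·(Δy)² = 0.5 × 117.17 × (0.01)² = +0.0058585
ΔP/P ≈ -0.102200 + 0.0058585 = -0.0963415
= -9.63415%.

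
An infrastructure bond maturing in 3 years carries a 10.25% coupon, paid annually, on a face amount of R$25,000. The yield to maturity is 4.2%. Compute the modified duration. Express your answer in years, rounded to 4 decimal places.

Periodic yield y = 0.042. First find Macaulay duration:
  t   CF        PV=CF/(1+0.042)^t    t·PV
  1     2,562.50     2,459.2131     2,459.2131
  2     2,562.50     2,360.0893     4,720.1786
  3    27,562.50    24,362.1409    73,086.4226
  Σ                 29,181.4432    80,265.8142
P = 29,181.4432; Macaulay duration = 80,265.8142 / 29,181.4432 = 2.75058 years.
Modified duration = D_Mac / (1 + y) = 2.75058 / 1.042 = 2.63971 years.

2.6397 years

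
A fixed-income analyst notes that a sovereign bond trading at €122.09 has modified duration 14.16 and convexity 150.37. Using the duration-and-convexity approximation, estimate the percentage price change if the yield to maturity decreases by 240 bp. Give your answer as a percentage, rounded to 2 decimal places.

+38.31%

Duration effect: -D_mod·Δy = -14.16 × (-0.024) = +0.339840
Convexity effect: ½·C·(Δy)² = 0.5 × 150.37 × (-0.024)² = +0.04330656
ΔP/P ≈ +0.339840 + 0.04330656 = +0.38314656
= +38.314656%.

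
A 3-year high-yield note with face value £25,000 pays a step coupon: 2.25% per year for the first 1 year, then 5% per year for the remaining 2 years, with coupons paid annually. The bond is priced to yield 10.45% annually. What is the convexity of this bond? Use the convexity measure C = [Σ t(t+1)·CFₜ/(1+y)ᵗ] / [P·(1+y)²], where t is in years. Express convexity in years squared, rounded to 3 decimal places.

9.398

With y = 0.1045:
  t   CF        PV=CF/(1+0.1045)^t    t·PV        t(t+1)·PV
  1       562.50       509.2802       509.2802       1,018.5604
  2     1,250.00     1,024.6571     2,049.3143       6,147.9429
  3    26,250.00    19,481.9376    58,445.8127     233,783.2507
  Σ                 21,015.8749    61,004.4072     240,949.7540
P = 21,015.8749.
Convexity = Σ t(t+1)·PV / [P·(1+y)²] = 240,949.7540 / (21,015.8749 × 1.219920) = 9.39826.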